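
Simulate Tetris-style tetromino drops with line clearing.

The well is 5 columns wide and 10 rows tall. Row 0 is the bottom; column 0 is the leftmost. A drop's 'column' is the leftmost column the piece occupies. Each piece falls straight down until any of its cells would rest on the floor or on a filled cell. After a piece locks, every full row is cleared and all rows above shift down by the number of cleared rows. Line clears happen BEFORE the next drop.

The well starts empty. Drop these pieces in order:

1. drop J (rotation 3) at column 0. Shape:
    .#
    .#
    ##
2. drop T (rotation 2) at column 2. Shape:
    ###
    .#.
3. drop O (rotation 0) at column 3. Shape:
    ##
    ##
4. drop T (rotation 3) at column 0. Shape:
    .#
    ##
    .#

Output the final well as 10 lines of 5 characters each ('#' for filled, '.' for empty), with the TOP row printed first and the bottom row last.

Answer: .....
.....
.....
.....
.#...
##...
.#.##
.#.##
.####
##.#.

Derivation:
Drop 1: J rot3 at col 0 lands with bottom-row=0; cleared 0 line(s) (total 0); column heights now [1 3 0 0 0], max=3
Drop 2: T rot2 at col 2 lands with bottom-row=0; cleared 0 line(s) (total 0); column heights now [1 3 2 2 2], max=3
Drop 3: O rot0 at col 3 lands with bottom-row=2; cleared 0 line(s) (total 0); column heights now [1 3 2 4 4], max=4
Drop 4: T rot3 at col 0 lands with bottom-row=3; cleared 0 line(s) (total 0); column heights now [5 6 2 4 4], max=6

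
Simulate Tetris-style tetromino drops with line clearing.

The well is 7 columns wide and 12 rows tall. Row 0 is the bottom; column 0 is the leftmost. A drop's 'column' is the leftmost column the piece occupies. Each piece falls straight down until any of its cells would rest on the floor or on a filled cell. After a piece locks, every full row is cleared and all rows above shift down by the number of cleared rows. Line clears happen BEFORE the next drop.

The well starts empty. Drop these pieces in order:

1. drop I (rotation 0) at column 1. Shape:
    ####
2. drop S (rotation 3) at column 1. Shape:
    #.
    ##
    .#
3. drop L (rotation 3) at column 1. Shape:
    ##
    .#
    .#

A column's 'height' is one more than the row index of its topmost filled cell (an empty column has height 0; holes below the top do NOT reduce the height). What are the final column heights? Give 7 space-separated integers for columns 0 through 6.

Drop 1: I rot0 at col 1 lands with bottom-row=0; cleared 0 line(s) (total 0); column heights now [0 1 1 1 1 0 0], max=1
Drop 2: S rot3 at col 1 lands with bottom-row=1; cleared 0 line(s) (total 0); column heights now [0 4 3 1 1 0 0], max=4
Drop 3: L rot3 at col 1 lands with bottom-row=3; cleared 0 line(s) (total 0); column heights now [0 6 6 1 1 0 0], max=6

Answer: 0 6 6 1 1 0 0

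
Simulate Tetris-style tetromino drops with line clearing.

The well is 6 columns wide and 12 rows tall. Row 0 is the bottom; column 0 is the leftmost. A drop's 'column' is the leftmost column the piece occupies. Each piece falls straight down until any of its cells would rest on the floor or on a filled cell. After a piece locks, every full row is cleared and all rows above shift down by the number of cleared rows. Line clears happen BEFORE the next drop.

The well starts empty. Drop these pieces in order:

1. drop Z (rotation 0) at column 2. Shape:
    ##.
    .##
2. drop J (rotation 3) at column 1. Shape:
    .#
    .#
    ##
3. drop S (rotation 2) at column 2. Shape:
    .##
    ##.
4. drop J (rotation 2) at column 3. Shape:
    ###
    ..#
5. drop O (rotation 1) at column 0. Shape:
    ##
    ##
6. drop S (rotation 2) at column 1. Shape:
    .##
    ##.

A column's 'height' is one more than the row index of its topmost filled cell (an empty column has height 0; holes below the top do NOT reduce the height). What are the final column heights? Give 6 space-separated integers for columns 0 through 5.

Drop 1: Z rot0 at col 2 lands with bottom-row=0; cleared 0 line(s) (total 0); column heights now [0 0 2 2 1 0], max=2
Drop 2: J rot3 at col 1 lands with bottom-row=2; cleared 0 line(s) (total 0); column heights now [0 3 5 2 1 0], max=5
Drop 3: S rot2 at col 2 lands with bottom-row=5; cleared 0 line(s) (total 0); column heights now [0 3 6 7 7 0], max=7
Drop 4: J rot2 at col 3 lands with bottom-row=6; cleared 0 line(s) (total 0); column heights now [0 3 6 8 8 8], max=8
Drop 5: O rot1 at col 0 lands with bottom-row=3; cleared 0 line(s) (total 0); column heights now [5 5 6 8 8 8], max=8
Drop 6: S rot2 at col 1 lands with bottom-row=7; cleared 0 line(s) (total 0); column heights now [5 8 9 9 8 8], max=9

Answer: 5 8 9 9 8 8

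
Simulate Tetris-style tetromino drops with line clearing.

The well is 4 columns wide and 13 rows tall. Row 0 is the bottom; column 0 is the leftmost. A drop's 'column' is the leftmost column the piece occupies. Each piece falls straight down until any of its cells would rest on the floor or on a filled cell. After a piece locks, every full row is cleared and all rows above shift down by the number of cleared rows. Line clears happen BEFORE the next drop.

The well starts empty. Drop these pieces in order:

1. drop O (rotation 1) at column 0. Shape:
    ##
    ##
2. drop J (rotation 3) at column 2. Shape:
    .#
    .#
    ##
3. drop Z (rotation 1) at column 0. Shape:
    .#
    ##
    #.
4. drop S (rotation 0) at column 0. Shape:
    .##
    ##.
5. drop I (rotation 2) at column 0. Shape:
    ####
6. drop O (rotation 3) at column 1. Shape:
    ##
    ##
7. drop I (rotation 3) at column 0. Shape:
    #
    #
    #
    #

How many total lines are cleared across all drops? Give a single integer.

Answer: 2

Derivation:
Drop 1: O rot1 at col 0 lands with bottom-row=0; cleared 0 line(s) (total 0); column heights now [2 2 0 0], max=2
Drop 2: J rot3 at col 2 lands with bottom-row=0; cleared 1 line(s) (total 1); column heights now [1 1 0 2], max=2
Drop 3: Z rot1 at col 0 lands with bottom-row=1; cleared 0 line(s) (total 1); column heights now [3 4 0 2], max=4
Drop 4: S rot0 at col 0 lands with bottom-row=4; cleared 0 line(s) (total 1); column heights now [5 6 6 2], max=6
Drop 5: I rot2 at col 0 lands with bottom-row=6; cleared 1 line(s) (total 2); column heights now [5 6 6 2], max=6
Drop 6: O rot3 at col 1 lands with bottom-row=6; cleared 0 line(s) (total 2); column heights now [5 8 8 2], max=8
Drop 7: I rot3 at col 0 lands with bottom-row=5; cleared 0 line(s) (total 2); column heights now [9 8 8 2], max=9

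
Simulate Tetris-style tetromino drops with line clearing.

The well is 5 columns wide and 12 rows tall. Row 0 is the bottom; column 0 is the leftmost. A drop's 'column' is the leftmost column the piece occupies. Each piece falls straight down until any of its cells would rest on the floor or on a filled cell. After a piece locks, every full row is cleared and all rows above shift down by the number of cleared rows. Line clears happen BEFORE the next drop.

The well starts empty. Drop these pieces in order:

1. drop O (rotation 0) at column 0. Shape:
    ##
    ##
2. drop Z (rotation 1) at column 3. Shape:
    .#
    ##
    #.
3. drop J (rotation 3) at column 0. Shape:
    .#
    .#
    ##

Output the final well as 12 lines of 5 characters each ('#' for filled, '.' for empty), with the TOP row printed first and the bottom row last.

Answer: .....
.....
.....
.....
.....
.....
.....
.#...
.#...
##..#
##.##
##.#.

Derivation:
Drop 1: O rot0 at col 0 lands with bottom-row=0; cleared 0 line(s) (total 0); column heights now [2 2 0 0 0], max=2
Drop 2: Z rot1 at col 3 lands with bottom-row=0; cleared 0 line(s) (total 0); column heights now [2 2 0 2 3], max=3
Drop 3: J rot3 at col 0 lands with bottom-row=2; cleared 0 line(s) (total 0); column heights now [3 5 0 2 3], max=5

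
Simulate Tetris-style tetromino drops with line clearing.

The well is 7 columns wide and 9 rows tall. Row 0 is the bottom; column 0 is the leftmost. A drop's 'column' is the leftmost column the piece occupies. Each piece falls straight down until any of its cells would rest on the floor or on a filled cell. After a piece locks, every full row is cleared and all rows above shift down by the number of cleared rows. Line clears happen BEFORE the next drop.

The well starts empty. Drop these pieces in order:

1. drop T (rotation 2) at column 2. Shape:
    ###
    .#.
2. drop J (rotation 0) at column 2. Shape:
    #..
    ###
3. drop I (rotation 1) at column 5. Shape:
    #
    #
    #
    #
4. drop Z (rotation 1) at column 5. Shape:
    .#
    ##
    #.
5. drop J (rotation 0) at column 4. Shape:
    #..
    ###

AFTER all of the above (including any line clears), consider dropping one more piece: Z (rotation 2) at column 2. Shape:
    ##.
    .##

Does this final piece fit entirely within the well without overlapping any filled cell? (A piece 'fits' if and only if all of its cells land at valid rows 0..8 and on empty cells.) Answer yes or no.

Drop 1: T rot2 at col 2 lands with bottom-row=0; cleared 0 line(s) (total 0); column heights now [0 0 2 2 2 0 0], max=2
Drop 2: J rot0 at col 2 lands with bottom-row=2; cleared 0 line(s) (total 0); column heights now [0 0 4 3 3 0 0], max=4
Drop 3: I rot1 at col 5 lands with bottom-row=0; cleared 0 line(s) (total 0); column heights now [0 0 4 3 3 4 0], max=4
Drop 4: Z rot1 at col 5 lands with bottom-row=4; cleared 0 line(s) (total 0); column heights now [0 0 4 3 3 6 7], max=7
Drop 5: J rot0 at col 4 lands with bottom-row=7; cleared 0 line(s) (total 0); column heights now [0 0 4 3 9 8 8], max=9
Test piece Z rot2 at col 2 (width 3): heights before test = [0 0 4 3 9 8 8]; fits = False

Answer: no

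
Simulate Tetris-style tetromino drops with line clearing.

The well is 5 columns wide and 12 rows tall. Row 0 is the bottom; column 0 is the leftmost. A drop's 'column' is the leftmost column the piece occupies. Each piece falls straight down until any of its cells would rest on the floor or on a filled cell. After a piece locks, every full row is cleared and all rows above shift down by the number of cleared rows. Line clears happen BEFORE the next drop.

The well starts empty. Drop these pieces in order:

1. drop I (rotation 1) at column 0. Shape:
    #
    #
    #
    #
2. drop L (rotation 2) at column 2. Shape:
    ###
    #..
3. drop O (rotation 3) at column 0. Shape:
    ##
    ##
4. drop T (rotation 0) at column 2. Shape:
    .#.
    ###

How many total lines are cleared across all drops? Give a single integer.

Drop 1: I rot1 at col 0 lands with bottom-row=0; cleared 0 line(s) (total 0); column heights now [4 0 0 0 0], max=4
Drop 2: L rot2 at col 2 lands with bottom-row=0; cleared 0 line(s) (total 0); column heights now [4 0 2 2 2], max=4
Drop 3: O rot3 at col 0 lands with bottom-row=4; cleared 0 line(s) (total 0); column heights now [6 6 2 2 2], max=6
Drop 4: T rot0 at col 2 lands with bottom-row=2; cleared 0 line(s) (total 0); column heights now [6 6 3 4 3], max=6

Answer: 0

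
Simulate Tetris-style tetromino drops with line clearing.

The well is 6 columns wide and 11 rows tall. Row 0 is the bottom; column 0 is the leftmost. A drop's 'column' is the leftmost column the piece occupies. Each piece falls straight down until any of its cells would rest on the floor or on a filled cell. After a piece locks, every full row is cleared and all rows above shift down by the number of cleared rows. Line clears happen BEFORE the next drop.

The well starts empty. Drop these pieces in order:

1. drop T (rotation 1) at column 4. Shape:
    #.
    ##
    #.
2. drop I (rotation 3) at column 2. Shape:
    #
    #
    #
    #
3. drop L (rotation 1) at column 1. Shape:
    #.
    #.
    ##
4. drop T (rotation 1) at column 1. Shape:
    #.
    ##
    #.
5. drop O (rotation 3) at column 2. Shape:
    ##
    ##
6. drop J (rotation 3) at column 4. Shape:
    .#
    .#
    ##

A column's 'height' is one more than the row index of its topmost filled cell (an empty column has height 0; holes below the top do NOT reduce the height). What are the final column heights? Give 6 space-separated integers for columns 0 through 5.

Answer: 0 10 11 11 4 6

Derivation:
Drop 1: T rot1 at col 4 lands with bottom-row=0; cleared 0 line(s) (total 0); column heights now [0 0 0 0 3 2], max=3
Drop 2: I rot3 at col 2 lands with bottom-row=0; cleared 0 line(s) (total 0); column heights now [0 0 4 0 3 2], max=4
Drop 3: L rot1 at col 1 lands with bottom-row=4; cleared 0 line(s) (total 0); column heights now [0 7 5 0 3 2], max=7
Drop 4: T rot1 at col 1 lands with bottom-row=7; cleared 0 line(s) (total 0); column heights now [0 10 9 0 3 2], max=10
Drop 5: O rot3 at col 2 lands with bottom-row=9; cleared 0 line(s) (total 0); column heights now [0 10 11 11 3 2], max=11
Drop 6: J rot3 at col 4 lands with bottom-row=3; cleared 0 line(s) (total 0); column heights now [0 10 11 11 4 6], max=11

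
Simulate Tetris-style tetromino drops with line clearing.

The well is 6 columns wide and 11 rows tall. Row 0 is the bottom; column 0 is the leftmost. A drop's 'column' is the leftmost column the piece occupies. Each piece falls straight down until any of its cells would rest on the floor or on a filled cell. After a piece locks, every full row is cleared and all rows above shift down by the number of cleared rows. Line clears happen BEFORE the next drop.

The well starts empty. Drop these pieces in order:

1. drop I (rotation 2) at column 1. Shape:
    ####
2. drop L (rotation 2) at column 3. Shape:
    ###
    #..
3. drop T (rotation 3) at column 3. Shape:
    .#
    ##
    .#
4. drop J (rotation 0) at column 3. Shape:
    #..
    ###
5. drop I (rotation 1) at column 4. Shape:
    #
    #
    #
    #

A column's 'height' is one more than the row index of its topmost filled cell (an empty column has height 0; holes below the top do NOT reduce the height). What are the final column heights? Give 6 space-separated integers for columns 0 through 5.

Drop 1: I rot2 at col 1 lands with bottom-row=0; cleared 0 line(s) (total 0); column heights now [0 1 1 1 1 0], max=1
Drop 2: L rot2 at col 3 lands with bottom-row=1; cleared 0 line(s) (total 0); column heights now [0 1 1 3 3 3], max=3
Drop 3: T rot3 at col 3 lands with bottom-row=3; cleared 0 line(s) (total 0); column heights now [0 1 1 5 6 3], max=6
Drop 4: J rot0 at col 3 lands with bottom-row=6; cleared 0 line(s) (total 0); column heights now [0 1 1 8 7 7], max=8
Drop 5: I rot1 at col 4 lands with bottom-row=7; cleared 0 line(s) (total 0); column heights now [0 1 1 8 11 7], max=11

Answer: 0 1 1 8 11 7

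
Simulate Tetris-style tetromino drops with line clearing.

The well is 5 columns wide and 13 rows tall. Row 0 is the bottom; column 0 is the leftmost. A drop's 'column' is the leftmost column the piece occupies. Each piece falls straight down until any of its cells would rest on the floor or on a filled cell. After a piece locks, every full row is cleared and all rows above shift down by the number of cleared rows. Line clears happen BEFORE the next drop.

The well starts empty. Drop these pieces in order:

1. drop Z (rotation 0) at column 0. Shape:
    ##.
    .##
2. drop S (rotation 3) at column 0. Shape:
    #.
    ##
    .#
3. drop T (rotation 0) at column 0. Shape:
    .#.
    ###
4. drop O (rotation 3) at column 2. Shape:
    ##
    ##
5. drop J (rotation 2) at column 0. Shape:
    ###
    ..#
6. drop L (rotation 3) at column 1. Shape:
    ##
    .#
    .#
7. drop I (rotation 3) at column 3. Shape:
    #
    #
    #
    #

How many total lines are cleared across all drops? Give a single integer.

Answer: 0

Derivation:
Drop 1: Z rot0 at col 0 lands with bottom-row=0; cleared 0 line(s) (total 0); column heights now [2 2 1 0 0], max=2
Drop 2: S rot3 at col 0 lands with bottom-row=2; cleared 0 line(s) (total 0); column heights now [5 4 1 0 0], max=5
Drop 3: T rot0 at col 0 lands with bottom-row=5; cleared 0 line(s) (total 0); column heights now [6 7 6 0 0], max=7
Drop 4: O rot3 at col 2 lands with bottom-row=6; cleared 0 line(s) (total 0); column heights now [6 7 8 8 0], max=8
Drop 5: J rot2 at col 0 lands with bottom-row=8; cleared 0 line(s) (total 0); column heights now [10 10 10 8 0], max=10
Drop 6: L rot3 at col 1 lands with bottom-row=10; cleared 0 line(s) (total 0); column heights now [10 13 13 8 0], max=13
Drop 7: I rot3 at col 3 lands with bottom-row=8; cleared 0 line(s) (total 0); column heights now [10 13 13 12 0], max=13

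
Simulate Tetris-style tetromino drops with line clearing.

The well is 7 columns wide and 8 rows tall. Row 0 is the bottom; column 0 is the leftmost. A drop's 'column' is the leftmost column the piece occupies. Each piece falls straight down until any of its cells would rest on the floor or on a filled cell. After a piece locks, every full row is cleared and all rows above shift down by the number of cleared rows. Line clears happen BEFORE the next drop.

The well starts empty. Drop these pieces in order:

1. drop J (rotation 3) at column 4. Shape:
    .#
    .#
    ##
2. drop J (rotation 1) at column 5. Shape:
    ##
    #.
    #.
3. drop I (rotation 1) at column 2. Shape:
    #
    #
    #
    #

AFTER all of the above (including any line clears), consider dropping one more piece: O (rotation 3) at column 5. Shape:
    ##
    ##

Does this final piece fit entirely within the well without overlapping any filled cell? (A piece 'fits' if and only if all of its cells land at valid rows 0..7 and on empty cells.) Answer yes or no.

Drop 1: J rot3 at col 4 lands with bottom-row=0; cleared 0 line(s) (total 0); column heights now [0 0 0 0 1 3 0], max=3
Drop 2: J rot1 at col 5 lands with bottom-row=3; cleared 0 line(s) (total 0); column heights now [0 0 0 0 1 6 6], max=6
Drop 3: I rot1 at col 2 lands with bottom-row=0; cleared 0 line(s) (total 0); column heights now [0 0 4 0 1 6 6], max=6
Test piece O rot3 at col 5 (width 2): heights before test = [0 0 4 0 1 6 6]; fits = True

Answer: yes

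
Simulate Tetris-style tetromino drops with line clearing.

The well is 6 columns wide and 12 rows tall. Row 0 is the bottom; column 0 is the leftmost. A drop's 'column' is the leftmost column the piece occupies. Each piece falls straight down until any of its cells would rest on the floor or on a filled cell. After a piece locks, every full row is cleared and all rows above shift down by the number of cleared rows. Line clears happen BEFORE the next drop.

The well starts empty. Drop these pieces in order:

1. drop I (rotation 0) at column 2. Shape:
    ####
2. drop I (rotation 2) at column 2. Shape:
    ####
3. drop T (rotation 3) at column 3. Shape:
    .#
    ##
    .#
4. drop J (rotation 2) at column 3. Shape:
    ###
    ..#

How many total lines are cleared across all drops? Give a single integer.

Drop 1: I rot0 at col 2 lands with bottom-row=0; cleared 0 line(s) (total 0); column heights now [0 0 1 1 1 1], max=1
Drop 2: I rot2 at col 2 lands with bottom-row=1; cleared 0 line(s) (total 0); column heights now [0 0 2 2 2 2], max=2
Drop 3: T rot3 at col 3 lands with bottom-row=2; cleared 0 line(s) (total 0); column heights now [0 0 2 4 5 2], max=5
Drop 4: J rot2 at col 3 lands with bottom-row=4; cleared 0 line(s) (total 0); column heights now [0 0 2 6 6 6], max=6

Answer: 0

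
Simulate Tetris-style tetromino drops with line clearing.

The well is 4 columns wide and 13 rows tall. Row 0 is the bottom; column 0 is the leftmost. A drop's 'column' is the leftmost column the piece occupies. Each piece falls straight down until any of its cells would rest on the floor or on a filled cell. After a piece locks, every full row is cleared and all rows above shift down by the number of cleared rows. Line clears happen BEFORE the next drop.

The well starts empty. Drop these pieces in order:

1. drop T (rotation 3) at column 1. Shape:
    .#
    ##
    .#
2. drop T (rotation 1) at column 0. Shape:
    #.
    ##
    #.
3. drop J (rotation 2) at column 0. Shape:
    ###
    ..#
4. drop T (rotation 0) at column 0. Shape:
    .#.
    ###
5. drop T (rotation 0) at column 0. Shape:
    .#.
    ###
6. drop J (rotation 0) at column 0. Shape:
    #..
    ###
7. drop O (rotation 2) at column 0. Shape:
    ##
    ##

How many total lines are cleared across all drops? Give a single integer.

Drop 1: T rot3 at col 1 lands with bottom-row=0; cleared 0 line(s) (total 0); column heights now [0 2 3 0], max=3
Drop 2: T rot1 at col 0 lands with bottom-row=1; cleared 0 line(s) (total 0); column heights now [4 3 3 0], max=4
Drop 3: J rot2 at col 0 lands with bottom-row=3; cleared 0 line(s) (total 0); column heights now [5 5 5 0], max=5
Drop 4: T rot0 at col 0 lands with bottom-row=5; cleared 0 line(s) (total 0); column heights now [6 7 6 0], max=7
Drop 5: T rot0 at col 0 lands with bottom-row=7; cleared 0 line(s) (total 0); column heights now [8 9 8 0], max=9
Drop 6: J rot0 at col 0 lands with bottom-row=9; cleared 0 line(s) (total 0); column heights now [11 10 10 0], max=11
Drop 7: O rot2 at col 0 lands with bottom-row=11; cleared 0 line(s) (total 0); column heights now [13 13 10 0], max=13

Answer: 0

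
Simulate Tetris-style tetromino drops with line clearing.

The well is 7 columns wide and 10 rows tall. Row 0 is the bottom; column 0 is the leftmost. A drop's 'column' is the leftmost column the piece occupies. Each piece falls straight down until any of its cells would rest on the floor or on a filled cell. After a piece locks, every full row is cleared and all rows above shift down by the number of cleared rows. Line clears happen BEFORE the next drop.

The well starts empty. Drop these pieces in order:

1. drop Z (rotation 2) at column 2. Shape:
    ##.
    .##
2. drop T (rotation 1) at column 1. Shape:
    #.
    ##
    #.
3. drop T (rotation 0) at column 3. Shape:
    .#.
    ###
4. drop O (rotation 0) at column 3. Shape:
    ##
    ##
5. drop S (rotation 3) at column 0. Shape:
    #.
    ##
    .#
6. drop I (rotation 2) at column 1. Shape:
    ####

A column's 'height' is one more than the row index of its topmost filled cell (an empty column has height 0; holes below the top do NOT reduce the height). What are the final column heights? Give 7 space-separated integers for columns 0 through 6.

Drop 1: Z rot2 at col 2 lands with bottom-row=0; cleared 0 line(s) (total 0); column heights now [0 0 2 2 1 0 0], max=2
Drop 2: T rot1 at col 1 lands with bottom-row=1; cleared 0 line(s) (total 0); column heights now [0 4 3 2 1 0 0], max=4
Drop 3: T rot0 at col 3 lands with bottom-row=2; cleared 0 line(s) (total 0); column heights now [0 4 3 3 4 3 0], max=4
Drop 4: O rot0 at col 3 lands with bottom-row=4; cleared 0 line(s) (total 0); column heights now [0 4 3 6 6 3 0], max=6
Drop 5: S rot3 at col 0 lands with bottom-row=4; cleared 0 line(s) (total 0); column heights now [7 6 3 6 6 3 0], max=7
Drop 6: I rot2 at col 1 lands with bottom-row=6; cleared 0 line(s) (total 0); column heights now [7 7 7 7 7 3 0], max=7

Answer: 7 7 7 7 7 3 0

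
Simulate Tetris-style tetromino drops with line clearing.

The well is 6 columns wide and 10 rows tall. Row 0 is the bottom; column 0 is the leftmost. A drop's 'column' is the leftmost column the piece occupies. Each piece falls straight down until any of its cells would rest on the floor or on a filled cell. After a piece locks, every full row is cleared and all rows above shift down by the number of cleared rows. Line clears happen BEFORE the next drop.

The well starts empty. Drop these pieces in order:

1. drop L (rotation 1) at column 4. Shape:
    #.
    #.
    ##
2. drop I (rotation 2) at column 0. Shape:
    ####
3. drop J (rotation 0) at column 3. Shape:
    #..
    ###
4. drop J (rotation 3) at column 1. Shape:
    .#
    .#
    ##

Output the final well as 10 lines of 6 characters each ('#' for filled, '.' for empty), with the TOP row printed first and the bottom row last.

Drop 1: L rot1 at col 4 lands with bottom-row=0; cleared 0 line(s) (total 0); column heights now [0 0 0 0 3 1], max=3
Drop 2: I rot2 at col 0 lands with bottom-row=0; cleared 1 line(s) (total 1); column heights now [0 0 0 0 2 0], max=2
Drop 3: J rot0 at col 3 lands with bottom-row=2; cleared 0 line(s) (total 1); column heights now [0 0 0 4 3 3], max=4
Drop 4: J rot3 at col 1 lands with bottom-row=0; cleared 0 line(s) (total 1); column heights now [0 1 3 4 3 3], max=4

Answer: ......
......
......
......
......
......
...#..
..####
..#.#.
.##.#.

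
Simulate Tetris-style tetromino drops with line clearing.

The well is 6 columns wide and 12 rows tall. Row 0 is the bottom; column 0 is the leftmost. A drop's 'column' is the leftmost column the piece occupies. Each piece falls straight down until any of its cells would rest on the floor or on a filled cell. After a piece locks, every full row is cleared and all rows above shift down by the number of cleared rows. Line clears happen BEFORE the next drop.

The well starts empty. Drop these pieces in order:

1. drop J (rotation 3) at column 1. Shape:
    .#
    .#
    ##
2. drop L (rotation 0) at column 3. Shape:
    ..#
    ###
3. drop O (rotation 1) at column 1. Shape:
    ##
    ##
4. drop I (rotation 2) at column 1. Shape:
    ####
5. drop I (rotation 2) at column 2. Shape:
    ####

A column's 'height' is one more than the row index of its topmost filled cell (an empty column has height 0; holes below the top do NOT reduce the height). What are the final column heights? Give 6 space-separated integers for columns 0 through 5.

Answer: 0 6 7 7 7 7

Derivation:
Drop 1: J rot3 at col 1 lands with bottom-row=0; cleared 0 line(s) (total 0); column heights now [0 1 3 0 0 0], max=3
Drop 2: L rot0 at col 3 lands with bottom-row=0; cleared 0 line(s) (total 0); column heights now [0 1 3 1 1 2], max=3
Drop 3: O rot1 at col 1 lands with bottom-row=3; cleared 0 line(s) (total 0); column heights now [0 5 5 1 1 2], max=5
Drop 4: I rot2 at col 1 lands with bottom-row=5; cleared 0 line(s) (total 0); column heights now [0 6 6 6 6 2], max=6
Drop 5: I rot2 at col 2 lands with bottom-row=6; cleared 0 line(s) (total 0); column heights now [0 6 7 7 7 7], max=7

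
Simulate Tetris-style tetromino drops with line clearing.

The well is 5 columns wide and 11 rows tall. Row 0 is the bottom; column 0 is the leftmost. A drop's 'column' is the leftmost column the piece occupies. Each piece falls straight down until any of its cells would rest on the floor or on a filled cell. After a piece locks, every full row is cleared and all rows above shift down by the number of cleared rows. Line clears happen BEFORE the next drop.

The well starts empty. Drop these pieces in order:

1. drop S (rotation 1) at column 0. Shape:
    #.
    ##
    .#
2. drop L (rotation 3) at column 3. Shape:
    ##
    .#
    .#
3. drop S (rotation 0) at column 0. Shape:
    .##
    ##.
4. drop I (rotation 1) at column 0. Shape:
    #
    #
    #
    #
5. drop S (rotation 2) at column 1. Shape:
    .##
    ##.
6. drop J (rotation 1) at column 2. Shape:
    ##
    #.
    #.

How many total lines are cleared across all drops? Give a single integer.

Drop 1: S rot1 at col 0 lands with bottom-row=0; cleared 0 line(s) (total 0); column heights now [3 2 0 0 0], max=3
Drop 2: L rot3 at col 3 lands with bottom-row=0; cleared 0 line(s) (total 0); column heights now [3 2 0 3 3], max=3
Drop 3: S rot0 at col 0 lands with bottom-row=3; cleared 0 line(s) (total 0); column heights now [4 5 5 3 3], max=5
Drop 4: I rot1 at col 0 lands with bottom-row=4; cleared 0 line(s) (total 0); column heights now [8 5 5 3 3], max=8
Drop 5: S rot2 at col 1 lands with bottom-row=5; cleared 0 line(s) (total 0); column heights now [8 6 7 7 3], max=8
Drop 6: J rot1 at col 2 lands with bottom-row=7; cleared 0 line(s) (total 0); column heights now [8 6 10 10 3], max=10

Answer: 0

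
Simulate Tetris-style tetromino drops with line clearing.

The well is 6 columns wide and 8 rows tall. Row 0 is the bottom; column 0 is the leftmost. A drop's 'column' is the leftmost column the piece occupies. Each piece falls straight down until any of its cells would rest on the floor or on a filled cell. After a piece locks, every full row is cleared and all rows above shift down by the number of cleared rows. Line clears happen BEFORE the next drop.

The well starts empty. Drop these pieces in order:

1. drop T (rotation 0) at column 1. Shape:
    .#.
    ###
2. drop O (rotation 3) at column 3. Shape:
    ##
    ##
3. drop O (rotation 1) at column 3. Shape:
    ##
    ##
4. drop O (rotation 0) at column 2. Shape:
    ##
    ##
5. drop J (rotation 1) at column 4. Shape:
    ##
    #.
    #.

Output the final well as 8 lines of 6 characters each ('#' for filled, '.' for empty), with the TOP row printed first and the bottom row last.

Answer: ....##
..###.
..###.
...##.
...##.
...##.
..###.
.###..

Derivation:
Drop 1: T rot0 at col 1 lands with bottom-row=0; cleared 0 line(s) (total 0); column heights now [0 1 2 1 0 0], max=2
Drop 2: O rot3 at col 3 lands with bottom-row=1; cleared 0 line(s) (total 0); column heights now [0 1 2 3 3 0], max=3
Drop 3: O rot1 at col 3 lands with bottom-row=3; cleared 0 line(s) (total 0); column heights now [0 1 2 5 5 0], max=5
Drop 4: O rot0 at col 2 lands with bottom-row=5; cleared 0 line(s) (total 0); column heights now [0 1 7 7 5 0], max=7
Drop 5: J rot1 at col 4 lands with bottom-row=5; cleared 0 line(s) (total 0); column heights now [0 1 7 7 8 8], max=8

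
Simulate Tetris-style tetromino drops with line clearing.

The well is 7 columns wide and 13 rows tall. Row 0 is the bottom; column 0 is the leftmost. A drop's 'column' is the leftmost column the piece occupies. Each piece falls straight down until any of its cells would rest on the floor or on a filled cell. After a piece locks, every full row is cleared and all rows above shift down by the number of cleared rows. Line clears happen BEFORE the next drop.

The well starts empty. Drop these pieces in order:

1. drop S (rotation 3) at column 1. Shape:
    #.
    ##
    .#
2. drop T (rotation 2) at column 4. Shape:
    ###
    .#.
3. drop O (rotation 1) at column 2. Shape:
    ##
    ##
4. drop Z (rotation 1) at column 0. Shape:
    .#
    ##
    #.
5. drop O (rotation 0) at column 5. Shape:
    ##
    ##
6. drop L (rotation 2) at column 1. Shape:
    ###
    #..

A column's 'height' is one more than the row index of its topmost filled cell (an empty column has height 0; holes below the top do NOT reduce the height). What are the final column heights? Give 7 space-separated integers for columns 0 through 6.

Answer: 4 7 7 7 2 4 4

Derivation:
Drop 1: S rot3 at col 1 lands with bottom-row=0; cleared 0 line(s) (total 0); column heights now [0 3 2 0 0 0 0], max=3
Drop 2: T rot2 at col 4 lands with bottom-row=0; cleared 0 line(s) (total 0); column heights now [0 3 2 0 2 2 2], max=3
Drop 3: O rot1 at col 2 lands with bottom-row=2; cleared 0 line(s) (total 0); column heights now [0 3 4 4 2 2 2], max=4
Drop 4: Z rot1 at col 0 lands with bottom-row=2; cleared 0 line(s) (total 0); column heights now [4 5 4 4 2 2 2], max=5
Drop 5: O rot0 at col 5 lands with bottom-row=2; cleared 0 line(s) (total 0); column heights now [4 5 4 4 2 4 4], max=5
Drop 6: L rot2 at col 1 lands with bottom-row=5; cleared 0 line(s) (total 0); column heights now [4 7 7 7 2 4 4], max=7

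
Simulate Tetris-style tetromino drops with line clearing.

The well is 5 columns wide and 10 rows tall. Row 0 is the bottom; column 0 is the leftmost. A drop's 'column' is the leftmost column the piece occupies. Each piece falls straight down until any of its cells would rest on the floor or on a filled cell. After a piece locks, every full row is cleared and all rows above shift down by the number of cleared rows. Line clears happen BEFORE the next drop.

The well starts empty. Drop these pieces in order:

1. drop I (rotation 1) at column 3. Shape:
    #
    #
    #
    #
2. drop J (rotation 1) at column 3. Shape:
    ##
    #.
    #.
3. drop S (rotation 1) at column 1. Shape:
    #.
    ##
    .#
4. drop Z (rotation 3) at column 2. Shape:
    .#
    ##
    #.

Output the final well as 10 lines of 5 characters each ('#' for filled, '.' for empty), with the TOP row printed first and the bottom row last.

Answer: .....
...#.
..##.
..###
...#.
...#.
...#.
.#.#.
.###.
..##.

Derivation:
Drop 1: I rot1 at col 3 lands with bottom-row=0; cleared 0 line(s) (total 0); column heights now [0 0 0 4 0], max=4
Drop 2: J rot1 at col 3 lands with bottom-row=4; cleared 0 line(s) (total 0); column heights now [0 0 0 7 7], max=7
Drop 3: S rot1 at col 1 lands with bottom-row=0; cleared 0 line(s) (total 0); column heights now [0 3 2 7 7], max=7
Drop 4: Z rot3 at col 2 lands with bottom-row=6; cleared 0 line(s) (total 0); column heights now [0 3 8 9 7], max=9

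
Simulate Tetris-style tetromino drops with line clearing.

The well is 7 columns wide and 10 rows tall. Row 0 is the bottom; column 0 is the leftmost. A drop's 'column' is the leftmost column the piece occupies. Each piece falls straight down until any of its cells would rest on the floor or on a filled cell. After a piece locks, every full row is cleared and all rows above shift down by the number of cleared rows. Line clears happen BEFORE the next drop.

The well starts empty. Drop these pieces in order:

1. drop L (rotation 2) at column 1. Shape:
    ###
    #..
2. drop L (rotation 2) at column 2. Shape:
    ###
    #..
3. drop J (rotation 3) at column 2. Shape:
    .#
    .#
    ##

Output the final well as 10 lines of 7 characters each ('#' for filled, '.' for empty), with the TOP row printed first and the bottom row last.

Answer: .......
.......
.......
...#...
...#...
..##...
..###..
..#....
.###...
.#.....

Derivation:
Drop 1: L rot2 at col 1 lands with bottom-row=0; cleared 0 line(s) (total 0); column heights now [0 2 2 2 0 0 0], max=2
Drop 2: L rot2 at col 2 lands with bottom-row=2; cleared 0 line(s) (total 0); column heights now [0 2 4 4 4 0 0], max=4
Drop 3: J rot3 at col 2 lands with bottom-row=4; cleared 0 line(s) (total 0); column heights now [0 2 5 7 4 0 0], max=7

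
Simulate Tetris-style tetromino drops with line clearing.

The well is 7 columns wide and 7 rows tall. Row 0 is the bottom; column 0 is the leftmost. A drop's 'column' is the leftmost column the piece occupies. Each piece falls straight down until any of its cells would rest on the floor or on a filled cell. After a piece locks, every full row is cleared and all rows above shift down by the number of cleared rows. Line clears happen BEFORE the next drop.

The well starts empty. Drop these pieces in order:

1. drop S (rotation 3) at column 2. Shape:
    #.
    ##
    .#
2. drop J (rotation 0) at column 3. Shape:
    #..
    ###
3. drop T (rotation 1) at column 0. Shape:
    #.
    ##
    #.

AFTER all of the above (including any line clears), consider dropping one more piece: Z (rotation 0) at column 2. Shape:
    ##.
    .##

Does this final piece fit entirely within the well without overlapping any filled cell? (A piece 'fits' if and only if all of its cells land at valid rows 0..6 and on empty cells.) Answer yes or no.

Drop 1: S rot3 at col 2 lands with bottom-row=0; cleared 0 line(s) (total 0); column heights now [0 0 3 2 0 0 0], max=3
Drop 2: J rot0 at col 3 lands with bottom-row=2; cleared 0 line(s) (total 0); column heights now [0 0 3 4 3 3 0], max=4
Drop 3: T rot1 at col 0 lands with bottom-row=0; cleared 0 line(s) (total 0); column heights now [3 2 3 4 3 3 0], max=4
Test piece Z rot0 at col 2 (width 3): heights before test = [3 2 3 4 3 3 0]; fits = True

Answer: yes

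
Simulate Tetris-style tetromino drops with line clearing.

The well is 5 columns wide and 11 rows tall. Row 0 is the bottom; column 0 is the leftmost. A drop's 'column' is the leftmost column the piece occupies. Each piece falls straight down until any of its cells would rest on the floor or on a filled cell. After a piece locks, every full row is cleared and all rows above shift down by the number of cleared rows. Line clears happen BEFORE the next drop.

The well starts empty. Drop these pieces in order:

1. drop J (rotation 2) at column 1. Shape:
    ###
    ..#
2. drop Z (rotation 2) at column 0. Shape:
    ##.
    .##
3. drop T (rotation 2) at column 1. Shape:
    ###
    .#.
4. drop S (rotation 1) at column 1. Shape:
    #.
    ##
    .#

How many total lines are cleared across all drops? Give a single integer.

Drop 1: J rot2 at col 1 lands with bottom-row=0; cleared 0 line(s) (total 0); column heights now [0 2 2 2 0], max=2
Drop 2: Z rot2 at col 0 lands with bottom-row=2; cleared 0 line(s) (total 0); column heights now [4 4 3 2 0], max=4
Drop 3: T rot2 at col 1 lands with bottom-row=3; cleared 0 line(s) (total 0); column heights now [4 5 5 5 0], max=5
Drop 4: S rot1 at col 1 lands with bottom-row=5; cleared 0 line(s) (total 0); column heights now [4 8 7 5 0], max=8

Answer: 0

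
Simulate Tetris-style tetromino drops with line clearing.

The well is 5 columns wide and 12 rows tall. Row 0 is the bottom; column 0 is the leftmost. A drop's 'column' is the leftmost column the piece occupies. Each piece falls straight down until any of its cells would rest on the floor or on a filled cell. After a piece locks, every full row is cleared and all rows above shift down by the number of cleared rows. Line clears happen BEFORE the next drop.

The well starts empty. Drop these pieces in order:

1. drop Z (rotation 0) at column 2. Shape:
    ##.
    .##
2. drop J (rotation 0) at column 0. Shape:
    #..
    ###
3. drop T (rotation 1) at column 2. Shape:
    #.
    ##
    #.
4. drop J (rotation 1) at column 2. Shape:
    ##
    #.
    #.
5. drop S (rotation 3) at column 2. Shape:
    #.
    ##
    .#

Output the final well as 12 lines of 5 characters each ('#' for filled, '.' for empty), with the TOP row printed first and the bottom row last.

Drop 1: Z rot0 at col 2 lands with bottom-row=0; cleared 0 line(s) (total 0); column heights now [0 0 2 2 1], max=2
Drop 2: J rot0 at col 0 lands with bottom-row=2; cleared 0 line(s) (total 0); column heights now [4 3 3 2 1], max=4
Drop 3: T rot1 at col 2 lands with bottom-row=3; cleared 0 line(s) (total 0); column heights now [4 3 6 5 1], max=6
Drop 4: J rot1 at col 2 lands with bottom-row=6; cleared 0 line(s) (total 0); column heights now [4 3 9 9 1], max=9
Drop 5: S rot3 at col 2 lands with bottom-row=9; cleared 0 line(s) (total 0); column heights now [4 3 12 11 1], max=12

Answer: ..#..
..##.
...#.
..##.
..#..
..#..
..#..
..##.
#.#..
###..
..##.
...##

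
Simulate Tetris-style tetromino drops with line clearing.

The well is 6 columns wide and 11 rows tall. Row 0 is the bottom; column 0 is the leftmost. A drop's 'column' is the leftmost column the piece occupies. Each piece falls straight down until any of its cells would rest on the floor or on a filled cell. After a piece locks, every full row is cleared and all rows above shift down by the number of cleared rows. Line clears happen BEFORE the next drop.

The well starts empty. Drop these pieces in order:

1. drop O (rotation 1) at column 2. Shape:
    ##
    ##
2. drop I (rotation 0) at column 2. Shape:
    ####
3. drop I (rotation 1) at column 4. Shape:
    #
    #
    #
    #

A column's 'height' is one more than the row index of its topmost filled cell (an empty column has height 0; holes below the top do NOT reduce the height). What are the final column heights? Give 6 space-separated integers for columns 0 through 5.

Answer: 0 0 3 3 7 3

Derivation:
Drop 1: O rot1 at col 2 lands with bottom-row=0; cleared 0 line(s) (total 0); column heights now [0 0 2 2 0 0], max=2
Drop 2: I rot0 at col 2 lands with bottom-row=2; cleared 0 line(s) (total 0); column heights now [0 0 3 3 3 3], max=3
Drop 3: I rot1 at col 4 lands with bottom-row=3; cleared 0 line(s) (total 0); column heights now [0 0 3 3 7 3], max=7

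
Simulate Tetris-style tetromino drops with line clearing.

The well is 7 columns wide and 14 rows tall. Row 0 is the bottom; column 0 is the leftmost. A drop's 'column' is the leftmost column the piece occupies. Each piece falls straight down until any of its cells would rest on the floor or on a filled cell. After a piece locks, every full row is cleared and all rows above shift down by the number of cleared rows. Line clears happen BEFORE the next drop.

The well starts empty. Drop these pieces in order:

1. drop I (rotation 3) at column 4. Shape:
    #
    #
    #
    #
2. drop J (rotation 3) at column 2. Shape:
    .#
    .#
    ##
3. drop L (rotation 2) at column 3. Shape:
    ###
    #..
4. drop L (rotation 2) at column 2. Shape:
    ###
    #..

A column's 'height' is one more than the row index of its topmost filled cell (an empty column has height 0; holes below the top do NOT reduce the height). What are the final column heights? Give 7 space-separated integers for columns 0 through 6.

Answer: 0 0 6 6 6 5 0

Derivation:
Drop 1: I rot3 at col 4 lands with bottom-row=0; cleared 0 line(s) (total 0); column heights now [0 0 0 0 4 0 0], max=4
Drop 2: J rot3 at col 2 lands with bottom-row=0; cleared 0 line(s) (total 0); column heights now [0 0 1 3 4 0 0], max=4
Drop 3: L rot2 at col 3 lands with bottom-row=3; cleared 0 line(s) (total 0); column heights now [0 0 1 5 5 5 0], max=5
Drop 4: L rot2 at col 2 lands with bottom-row=4; cleared 0 line(s) (total 0); column heights now [0 0 6 6 6 5 0], max=6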